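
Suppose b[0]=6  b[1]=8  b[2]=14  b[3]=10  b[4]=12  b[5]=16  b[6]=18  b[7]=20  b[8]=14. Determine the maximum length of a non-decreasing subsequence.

Track the smallest tail for each achievable length (allowing ties):
6 → extends → [6]
8 → extends → [6, 8]
14 → extends → [6, 8, 14]
10 → replaces 14 → [6, 8, 10]
12 → extends → [6, 8, 10, 12]
16 → extends → [6, 8, 10, 12, 16]
18 → extends → [6, 8, 10, 12, 16, 18]
20 → extends → [6, 8, 10, 12, 16, 18, 20]
14 → replaces 16 → [6, 8, 10, 12, 14, 18, 20]
Seven tails, so the longest non-decreasing subsequence has length 7 (e.g. 6, 8, 10, 12, 16, 18, 20).

7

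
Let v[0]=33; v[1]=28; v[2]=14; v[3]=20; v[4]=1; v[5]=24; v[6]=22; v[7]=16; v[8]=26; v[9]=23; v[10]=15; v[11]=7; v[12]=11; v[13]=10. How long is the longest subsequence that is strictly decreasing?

8

Negate each value so 'decreasing' becomes 'increasing', then run patience tails on the negated sequence:
-33 → extends → [-33]
-28 → extends → [-33, -28]
-14 → extends → [-33, -28, -14]
-20 → replaces -14 → [-33, -28, -20]
-1 → extends → [-33, -28, -20, -1]
-24 → replaces -20 → [-33, -28, -24, -1]
-22 → replaces -1 → [-33, -28, -24, -22]
-16 → extends → [-33, -28, -24, -22, -16]
-26 → replaces -24 → [-33, -28, -26, -22, -16]
-23 → replaces -22 → [-33, -28, -26, -23, -16]
-15 → extends → [-33, -28, -26, -23, -16, -15]
-7 → extends → [-33, -28, -26, -23, -16, -15, -7]
-11 → replaces -7 → [-33, -28, -26, -23, -16, -15, -11]
-10 → extends → [-33, -28, -26, -23, -16, -15, -11, -10]
Eight tails, so the longest strictly decreasing subsequence of the original has length 8.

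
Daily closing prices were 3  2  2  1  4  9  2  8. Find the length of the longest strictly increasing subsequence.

3

Track the smallest tail for each achievable length (strict):
3 → extends → [3]
2 → replaces 3 → [2]
2 → already a tail → [2]
1 → replaces 2 → [1]
4 → extends → [1, 4]
9 → extends → [1, 4, 9]
2 → replaces 4 → [1, 2, 9]
8 → replaces 9 → [1, 2, 8]
Three tails, so the longest strictly increasing subsequence has length 3 (e.g. 3, 4, 9).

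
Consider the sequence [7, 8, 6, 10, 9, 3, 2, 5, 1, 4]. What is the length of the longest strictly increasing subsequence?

Track the smallest tail for each achievable length (strict):
7 → extends → [7]
8 → extends → [7, 8]
6 → replaces 7 → [6, 8]
10 → extends → [6, 8, 10]
9 → replaces 10 → [6, 8, 9]
3 → replaces 6 → [3, 8, 9]
2 → replaces 3 → [2, 8, 9]
5 → replaces 8 → [2, 5, 9]
1 → replaces 2 → [1, 5, 9]
4 → replaces 5 → [1, 4, 9]
Three tails, so the longest strictly increasing subsequence has length 3 (e.g. 7, 8, 10).

3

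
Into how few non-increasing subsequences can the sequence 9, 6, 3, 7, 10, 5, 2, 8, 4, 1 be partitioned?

3

Place each on the leftmost legal pile:
9 → new pile 1 (tops now [9])
6 → pile 1 (tops now [6])
3 → pile 1 (tops now [3])
7 → new pile 2 (tops now [3, 7])
10 → new pile 3 (tops now [3, 7, 10])
5 → pile 2 (tops now [3, 5, 10])
2 → pile 1 (tops now [2, 5, 10])
8 → pile 3 (tops now [2, 5, 8])
4 → pile 2 (tops now [2, 4, 8])
1 → pile 1 (tops now [1, 4, 8])
Three piles.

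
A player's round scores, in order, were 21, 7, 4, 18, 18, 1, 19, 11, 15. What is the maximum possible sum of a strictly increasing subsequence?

44

Let S[i] be the best sum of a strictly increasing subsequence ending at i:
i:      1  2  3  4  5  6  7  8  9
a[i]:  21  7  4 18 18  1 19 11 15
S:     21  7  4 25 25  1 44 18 33
Maximum is 44 (e.g. 7 + 18 + 19).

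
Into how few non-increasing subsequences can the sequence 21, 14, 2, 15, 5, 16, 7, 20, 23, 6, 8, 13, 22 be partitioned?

Place each on the leftmost legal pile:
21 → new pile 1 (tops now [21])
14 → pile 1 (tops now [14])
2 → pile 1 (tops now [2])
15 → new pile 2 (tops now [2, 15])
5 → pile 2 (tops now [2, 5])
16 → new pile 3 (tops now [2, 5, 16])
7 → pile 3 (tops now [2, 5, 7])
20 → new pile 4 (tops now [2, 5, 7, 20])
23 → new pile 5 (tops now [2, 5, 7, 20, 23])
6 → pile 3 (tops now [2, 5, 6, 20, 23])
8 → pile 4 (tops now [2, 5, 6, 8, 23])
13 → pile 5 (tops now [2, 5, 6, 8, 13])
22 → new pile 6 (tops now [2, 5, 6, 8, 13, 22])
Six piles.

6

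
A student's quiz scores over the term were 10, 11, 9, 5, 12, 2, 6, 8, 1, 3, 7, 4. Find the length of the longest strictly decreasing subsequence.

5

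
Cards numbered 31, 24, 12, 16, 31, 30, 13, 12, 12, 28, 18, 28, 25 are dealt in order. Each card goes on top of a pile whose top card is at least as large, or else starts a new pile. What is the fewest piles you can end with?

4

Place each on the leftmost legal pile:
31 → new pile 1 (tops now [31])
24 → pile 1 (tops now [24])
12 → pile 1 (tops now [12])
16 → new pile 2 (tops now [12, 16])
31 → new pile 3 (tops now [12, 16, 31])
30 → pile 3 (tops now [12, 16, 30])
13 → pile 2 (tops now [12, 13, 30])
12 → pile 1 (tops now [12, 13, 30])
12 → pile 1 (tops now [12, 13, 30])
28 → pile 3 (tops now [12, 13, 28])
18 → pile 3 (tops now [12, 13, 18])
28 → new pile 4 (tops now [12, 13, 18, 28])
25 → pile 4 (tops now [12, 13, 18, 25])
Four piles.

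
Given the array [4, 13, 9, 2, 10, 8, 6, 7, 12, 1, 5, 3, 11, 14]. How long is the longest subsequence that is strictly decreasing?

Negate each value so 'decreasing' becomes 'increasing', then run patience tails on the negated sequence:
-4 → extends → [-4]
-13 → replaces -4 → [-13]
-9 → extends → [-13, -9]
-2 → extends → [-13, -9, -2]
-10 → replaces -9 → [-13, -10, -2]
-8 → replaces -2 → [-13, -10, -8]
-6 → extends → [-13, -10, -8, -6]
-7 → replaces -6 → [-13, -10, -8, -7]
-12 → replaces -10 → [-13, -12, -8, -7]
-1 → extends → [-13, -12, -8, -7, -1]
-5 → replaces -1 → [-13, -12, -8, -7, -5]
-3 → extends → [-13, -12, -8, -7, -5, -3]
-11 → replaces -8 → [-13, -12, -11, -7, -5, -3]
-14 → replaces -13 → [-14, -12, -11, -7, -5, -3]
Six tails, so the longest strictly decreasing subsequence of the original has length 6.

6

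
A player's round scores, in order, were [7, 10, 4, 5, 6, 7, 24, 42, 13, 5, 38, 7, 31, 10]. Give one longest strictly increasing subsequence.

4, 5, 6, 7, 24, 42

Patience tails give the LIS length; then backtrack through the dp parents:
7 → extends → [7]
10 → extends → [7, 10]
4 → replaces 7 → [4, 10]
5 → replaces 10 → [4, 5]
6 → extends → [4, 5, 6]
7 → extends → [4, 5, 6, 7]
24 → extends → [4, 5, 6, 7, 24]
42 → extends → [4, 5, 6, 7, 24, 42]
13 → replaces 24 → [4, 5, 6, 7, 13, 42]
5 → already a tail → [4, 5, 6, 7, 13, 42]
38 → replaces 42 → [4, 5, 6, 7, 13, 38]
7 → already a tail → [4, 5, 6, 7, 13, 38]
31 → replaces 38 → [4, 5, 6, 7, 13, 31]
10 → replaces 13 → [4, 5, 6, 7, 10, 31]
Length 6; one witness is 4, 5, 6, 7, 24, 42.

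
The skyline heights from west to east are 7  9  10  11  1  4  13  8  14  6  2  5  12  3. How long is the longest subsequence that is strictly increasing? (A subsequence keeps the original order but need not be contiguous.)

Track the smallest tail for each achievable length (strict):
7 → extends → [7]
9 → extends → [7, 9]
10 → extends → [7, 9, 10]
11 → extends → [7, 9, 10, 11]
1 → replaces 7 → [1, 9, 10, 11]
4 → replaces 9 → [1, 4, 10, 11]
13 → extends → [1, 4, 10, 11, 13]
8 → replaces 10 → [1, 4, 8, 11, 13]
14 → extends → [1, 4, 8, 11, 13, 14]
6 → replaces 8 → [1, 4, 6, 11, 13, 14]
2 → replaces 4 → [1, 2, 6, 11, 13, 14]
5 → replaces 6 → [1, 2, 5, 11, 13, 14]
12 → replaces 13 → [1, 2, 5, 11, 12, 14]
3 → replaces 5 → [1, 2, 3, 11, 12, 14]
Six tails, so the longest strictly increasing subsequence has length 6 (e.g. 7, 9, 10, 11, 13, 14).

6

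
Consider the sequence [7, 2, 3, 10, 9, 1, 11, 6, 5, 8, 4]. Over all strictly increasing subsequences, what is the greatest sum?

Let S[i] be the best sum of a strictly increasing subsequence ending at i:
i:      1  2  3  4  5  6  7  8  9 10 11
a[i]:   7  2  3 10  9  1 11  6  5  8  4
S:      7  2  5 17 16  1 28 11 10 19  9
Maximum is 28 (e.g. 7 + 10 + 11).

28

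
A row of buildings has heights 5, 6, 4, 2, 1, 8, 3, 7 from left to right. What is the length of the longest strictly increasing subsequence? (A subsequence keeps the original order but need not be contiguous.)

3

Track the smallest tail for each achievable length (strict):
5 → extends → [5]
6 → extends → [5, 6]
4 → replaces 5 → [4, 6]
2 → replaces 4 → [2, 6]
1 → replaces 2 → [1, 6]
8 → extends → [1, 6, 8]
3 → replaces 6 → [1, 3, 8]
7 → replaces 8 → [1, 3, 7]
Three tails, so the longest strictly increasing subsequence has length 3 (e.g. 5, 6, 8).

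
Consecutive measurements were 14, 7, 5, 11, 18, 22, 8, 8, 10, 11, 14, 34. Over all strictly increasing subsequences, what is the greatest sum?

Let S[i] be the best sum of a strictly increasing subsequence ending at i:
i:      1  2  3  4  5  6  7  8  9 10 11 12
a[i]:  14  7  5 11 18 22  8  8 10 11 14 34
S:     14  7  5 18 36 58 15 15 25 36 50 92
Maximum is 92 (e.g. 7 + 11 + 18 + 22 + 34).

92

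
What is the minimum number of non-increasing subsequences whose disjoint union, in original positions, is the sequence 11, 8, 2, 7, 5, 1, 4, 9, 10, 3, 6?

4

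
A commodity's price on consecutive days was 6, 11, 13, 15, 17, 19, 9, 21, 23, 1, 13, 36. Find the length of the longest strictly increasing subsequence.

9

Track the smallest tail for each achievable length (strict):
6 → extends → [6]
11 → extends → [6, 11]
13 → extends → [6, 11, 13]
15 → extends → [6, 11, 13, 15]
17 → extends → [6, 11, 13, 15, 17]
19 → extends → [6, 11, 13, 15, 17, 19]
9 → replaces 11 → [6, 9, 13, 15, 17, 19]
21 → extends → [6, 9, 13, 15, 17, 19, 21]
23 → extends → [6, 9, 13, 15, 17, 19, 21, 23]
1 → replaces 6 → [1, 9, 13, 15, 17, 19, 21, 23]
13 → already a tail → [1, 9, 13, 15, 17, 19, 21, 23]
36 → extends → [1, 9, 13, 15, 17, 19, 21, 23, 36]
Nine tails, so the longest strictly increasing subsequence has length 9 (e.g. 6, 11, 13, 15, 17, 19, 21, 23, 36).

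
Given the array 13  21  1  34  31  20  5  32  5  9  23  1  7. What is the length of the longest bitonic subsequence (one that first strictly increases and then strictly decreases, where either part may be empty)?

7

inc[i] = longest strictly increasing subsequence ending at i; dec[i] = longest strictly decreasing subsequence starting at i:
i:      1  2  3  4  5  6  7  8  9 10 11 12 13
a[i]:  13 21  1 34 31 20  5 32  5  9 23  1  7
inc:    1  2  1  3  3  2  2  4  2  3  4  1  3
dec:    3  4  1  5  4  3  2  3  2  2  2  1  1
Best peak at i=4 (value 34): inc=3, dec=5, length 3+5−1 = 7.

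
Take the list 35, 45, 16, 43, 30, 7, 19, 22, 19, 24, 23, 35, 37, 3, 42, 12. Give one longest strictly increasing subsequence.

Patience tails give the LIS length; then backtrack through the dp parents:
35 → extends → [35]
45 → extends → [35, 45]
16 → replaces 35 → [16, 45]
43 → replaces 45 → [16, 43]
30 → replaces 43 → [16, 30]
7 → replaces 16 → [7, 30]
19 → replaces 30 → [7, 19]
22 → extends → [7, 19, 22]
19 → already a tail → [7, 19, 22]
24 → extends → [7, 19, 22, 24]
23 → replaces 24 → [7, 19, 22, 23]
35 → extends → [7, 19, 22, 23, 35]
37 → extends → [7, 19, 22, 23, 35, 37]
3 → replaces 7 → [3, 19, 22, 23, 35, 37]
42 → extends → [3, 19, 22, 23, 35, 37, 42]
12 → replaces 19 → [3, 12, 22, 23, 35, 37, 42]
Length 7; one witness is 16, 19, 22, 24, 35, 37, 42.

16, 19, 22, 24, 35, 37, 42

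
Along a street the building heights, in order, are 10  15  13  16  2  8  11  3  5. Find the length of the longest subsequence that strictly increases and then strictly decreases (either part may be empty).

5

inc[i] = longest strictly increasing subsequence ending at i; dec[i] = longest strictly decreasing subsequence starting at i:
i:      1  2  3  4  5  6  7  8  9
a[i]:  10 15 13 16  2  8 11  3  5
inc:    1  2  2  3  1  2  3  2  3
dec:    3  4  3  3  1  2  2  1  1
Best peak at i=2 (value 15): inc=2, dec=4, length 2+4−1 = 5.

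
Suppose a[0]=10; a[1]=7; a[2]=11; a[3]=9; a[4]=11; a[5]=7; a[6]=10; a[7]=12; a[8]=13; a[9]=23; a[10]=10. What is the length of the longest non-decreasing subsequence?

6

Track the smallest tail for each achievable length (allowing ties):
10 → extends → [10]
7 → replaces 10 → [7]
11 → extends → [7, 11]
9 → replaces 11 → [7, 9]
11 → extends → [7, 9, 11]
7 → replaces 9 → [7, 7, 11]
10 → replaces 11 → [7, 7, 10]
12 → extends → [7, 7, 10, 12]
13 → extends → [7, 7, 10, 12, 13]
23 → extends → [7, 7, 10, 12, 13, 23]
10 → replaces 12 → [7, 7, 10, 10, 13, 23]
Six tails, so the longest non-decreasing subsequence has length 6 (e.g. 10, 11, 11, 12, 13, 23).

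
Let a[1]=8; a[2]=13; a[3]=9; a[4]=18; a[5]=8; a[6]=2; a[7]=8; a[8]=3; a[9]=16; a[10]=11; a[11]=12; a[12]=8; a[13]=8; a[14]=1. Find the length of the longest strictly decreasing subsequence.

Let dp[i] be the longest strictly decreasing subsequence ending at i:
i:      1  2  3  4  5  6  7  8  9 10 11 12 13 14
a[i]:   8 13  9 18  8  2  8  3 16 11 12  8  8  1
dp:     1  1  2  1  3  4  3  4  2  3  3  4  4  5
Maximum is 5.

5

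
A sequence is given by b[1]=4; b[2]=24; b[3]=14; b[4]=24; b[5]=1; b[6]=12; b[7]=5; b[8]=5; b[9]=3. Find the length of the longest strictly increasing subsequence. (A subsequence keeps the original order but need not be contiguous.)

3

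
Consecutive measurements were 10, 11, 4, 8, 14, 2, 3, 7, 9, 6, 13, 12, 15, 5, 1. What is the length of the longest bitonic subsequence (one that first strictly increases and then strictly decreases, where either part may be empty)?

8

inc[i] = longest strictly increasing subsequence ending at i; dec[i] = longest strictly decreasing subsequence starting at i:
i:      1  2  3  4  5  6  7  8  9 10 11 12 13 14 15
a[i]:  10 11  4  8 14  2  3  7  9  6 13 12 15  5  1
inc:    1  2  1  2  3  1  2  3  4  3  5  5  6  3  1
dec:    6  6  3  5  5  2  2  4  4  3  4  3  3  2  1
Best peak at i=11 (value 13): inc=5, dec=4, length 5+4−1 = 8.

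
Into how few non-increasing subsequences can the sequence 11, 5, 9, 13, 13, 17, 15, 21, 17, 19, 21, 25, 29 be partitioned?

9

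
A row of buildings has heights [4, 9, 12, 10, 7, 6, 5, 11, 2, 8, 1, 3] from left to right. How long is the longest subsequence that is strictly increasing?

Track the smallest tail for each achievable length (strict):
4 → extends → [4]
9 → extends → [4, 9]
12 → extends → [4, 9, 12]
10 → replaces 12 → [4, 9, 10]
7 → replaces 9 → [4, 7, 10]
6 → replaces 7 → [4, 6, 10]
5 → replaces 6 → [4, 5, 10]
11 → extends → [4, 5, 10, 11]
2 → replaces 4 → [2, 5, 10, 11]
8 → replaces 10 → [2, 5, 8, 11]
1 → replaces 2 → [1, 5, 8, 11]
3 → replaces 5 → [1, 3, 8, 11]
Four tails, so the longest strictly increasing subsequence has length 4 (e.g. 4, 9, 10, 11).

4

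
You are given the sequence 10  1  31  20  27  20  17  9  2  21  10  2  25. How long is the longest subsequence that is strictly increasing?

Let dp[i] be the length of the longest such subsequence ending at index i:
i:      1  2  3  4  5  6  7  8  9 10 11 12 13
a[i]:  10  1 31 20 27 20 17  9  2 21 10  2 25
dp:     1  1  2  2  3  2  2  2  2  3  3  2  4
Maximum dp value is 4.

4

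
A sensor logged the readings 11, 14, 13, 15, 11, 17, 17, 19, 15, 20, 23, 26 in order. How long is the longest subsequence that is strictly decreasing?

Negate each value so 'decreasing' becomes 'increasing', then run patience tails on the negated sequence:
-11 → extends → [-11]
-14 → replaces -11 → [-14]
-13 → extends → [-14, -13]
-15 → replaces -14 → [-15, -13]
-11 → extends → [-15, -13, -11]
-17 → replaces -15 → [-17, -13, -11]
-17 → already a tail → [-17, -13, -11]
-19 → replaces -17 → [-19, -13, -11]
-15 → replaces -13 → [-19, -15, -11]
-20 → replaces -19 → [-20, -15, -11]
-23 → replaces -20 → [-23, -15, -11]
-26 → replaces -23 → [-26, -15, -11]
Three tails, so the longest strictly decreasing subsequence of the original has length 3.

3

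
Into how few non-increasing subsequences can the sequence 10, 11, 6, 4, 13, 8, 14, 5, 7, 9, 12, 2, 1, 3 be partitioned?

5

Place each on the leftmost legal pile:
10 → new pile 1 (tops now [10])
11 → new pile 2 (tops now [10, 11])
6 → pile 1 (tops now [6, 11])
4 → pile 1 (tops now [4, 11])
13 → new pile 3 (tops now [4, 11, 13])
8 → pile 2 (tops now [4, 8, 13])
14 → new pile 4 (tops now [4, 8, 13, 14])
5 → pile 2 (tops now [4, 5, 13, 14])
7 → pile 3 (tops now [4, 5, 7, 14])
9 → pile 4 (tops now [4, 5, 7, 9])
12 → new pile 5 (tops now [4, 5, 7, 9, 12])
2 → pile 1 (tops now [2, 5, 7, 9, 12])
1 → pile 1 (tops now [1, 5, 7, 9, 12])
3 → pile 2 (tops now [1, 3, 7, 9, 12])
Five piles.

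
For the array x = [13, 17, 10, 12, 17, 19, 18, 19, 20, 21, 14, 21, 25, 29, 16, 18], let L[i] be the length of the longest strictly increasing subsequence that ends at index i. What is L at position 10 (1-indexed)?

7

dp[i] = 1 + max{dp[j] : j<i, x[j]<x[i]} (or 1 if no such j):
i:      1  2  3  4  5  6  7  8  9 10 11 12 13 14 15 16
x[i]:  13 17 10 12 17 19 18 19 20 21 14 21 25 29 16 18
dp:     1  2  1  2  3  4  4  5  6  7  3  7  8  9  4  5
At index 10 the value is 7.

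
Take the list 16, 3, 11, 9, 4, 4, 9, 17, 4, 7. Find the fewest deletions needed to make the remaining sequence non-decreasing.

5

Fewest deletions = n − (longest non-decreasing subsequence).
Patience tails:
16 → extends → [16]
3 → replaces 16 → [3]
11 → extends → [3, 11]
9 → replaces 11 → [3, 9]
4 → replaces 9 → [3, 4]
4 → extends → [3, 4, 4]
9 → extends → [3, 4, 4, 9]
17 → extends → [3, 4, 4, 9, 17]
4 → replaces 9 → [3, 4, 4, 4, 17]
7 → replaces 17 → [3, 4, 4, 4, 7]
Longest non-decreasing subsequence has length 5, so deletions = 10 − 5 = 5.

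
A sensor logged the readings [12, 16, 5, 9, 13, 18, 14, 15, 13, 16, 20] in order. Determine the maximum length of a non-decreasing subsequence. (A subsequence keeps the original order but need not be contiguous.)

7

Let dp[i] be the length of the longest such subsequence ending at index i:
i:      1  2  3  4  5  6  7  8  9 10 11
a[i]:  12 16  5  9 13 18 14 15 13 16 20
dp:     1  2  1  2  3  4  4  5  4  6  7
Maximum dp value is 7.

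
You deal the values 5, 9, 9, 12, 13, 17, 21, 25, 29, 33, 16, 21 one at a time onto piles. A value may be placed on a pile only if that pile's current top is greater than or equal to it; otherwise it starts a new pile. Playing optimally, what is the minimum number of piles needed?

Place each on the leftmost legal pile:
5 → new pile 1 (tops now [5])
9 → new pile 2 (tops now [5, 9])
9 → pile 2 (tops now [5, 9])
12 → new pile 3 (tops now [5, 9, 12])
13 → new pile 4 (tops now [5, 9, 12, 13])
17 → new pile 5 (tops now [5, 9, 12, 13, 17])
21 → new pile 6 (tops now [5, 9, 12, 13, 17, 21])
25 → new pile 7 (tops now [5, 9, 12, 13, 17, 21, 25])
29 → new pile 8 (tops now [5, 9, 12, 13, 17, 21, 25, 29])
33 → new pile 9 (tops now [5, 9, 12, 13, 17, 21, 25, 29, 33])
16 → pile 5 (tops now [5, 9, 12, 13, 16, 21, 25, 29, 33])
21 → pile 6 (tops now [5, 9, 12, 13, 16, 21, 25, 29, 33])
Nine piles.

9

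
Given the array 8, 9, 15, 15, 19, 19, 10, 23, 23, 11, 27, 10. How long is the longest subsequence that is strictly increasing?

Track the smallest tail for each achievable length (strict):
8 → extends → [8]
9 → extends → [8, 9]
15 → extends → [8, 9, 15]
15 → already a tail → [8, 9, 15]
19 → extends → [8, 9, 15, 19]
19 → already a tail → [8, 9, 15, 19]
10 → replaces 15 → [8, 9, 10, 19]
23 → extends → [8, 9, 10, 19, 23]
23 → already a tail → [8, 9, 10, 19, 23]
11 → replaces 19 → [8, 9, 10, 11, 23]
27 → extends → [8, 9, 10, 11, 23, 27]
10 → already a tail → [8, 9, 10, 11, 23, 27]
Six tails, so the longest strictly increasing subsequence has length 6 (e.g. 8, 9, 15, 19, 23, 27).

6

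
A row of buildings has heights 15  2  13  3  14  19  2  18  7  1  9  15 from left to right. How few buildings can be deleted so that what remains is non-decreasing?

Fewest deletions = n − (longest non-decreasing subsequence).
i:      1  2  3  4  5  6  7  8  9 10 11 12
a[i]:  15  2 13  3 14 19  2 18  7  1  9 15
dp:     1  1  2  2  3  4  2  4  3  1  4  5
max dp = 5, so deletions = 12 − 5 = 7.

7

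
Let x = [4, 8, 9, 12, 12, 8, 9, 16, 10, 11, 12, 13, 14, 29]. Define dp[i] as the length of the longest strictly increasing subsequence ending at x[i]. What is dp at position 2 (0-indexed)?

dp[i] = 1 + max{dp[j] : j<i, x[j]<x[i]} (or 1 if no such j):
i:      0  1  2  3  4  5  6  7  8  9 10 11 12 13
x[i]:   4  8  9 12 12  8  9 16 10 11 12 13 14 29
dp:     1  2  3  4  4  2  3  5  4  5  6  7  8  9
At index 2 the value is 3.

3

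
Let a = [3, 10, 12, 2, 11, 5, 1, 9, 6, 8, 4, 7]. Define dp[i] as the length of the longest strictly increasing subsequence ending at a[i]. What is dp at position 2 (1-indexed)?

dp[i] = 1 + max{dp[j] : j<i, a[j]<a[i]} (or 1 if no such j):
i:      1  2  3  4  5  6  7  8  9 10 11 12
a[i]:   3 10 12  2 11  5  1  9  6  8  4  7
dp:     1  2  3  1  3  2  1  3  3  4  2  4
At index 2 the value is 2.

2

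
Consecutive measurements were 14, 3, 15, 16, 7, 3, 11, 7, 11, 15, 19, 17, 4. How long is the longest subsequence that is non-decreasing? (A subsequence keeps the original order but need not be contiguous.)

Track the smallest tail for each achievable length (allowing ties):
14 → extends → [14]
3 → replaces 14 → [3]
15 → extends → [3, 15]
16 → extends → [3, 15, 16]
7 → replaces 15 → [3, 7, 16]
3 → replaces 7 → [3, 3, 16]
11 → replaces 16 → [3, 3, 11]
7 → replaces 11 → [3, 3, 7]
11 → extends → [3, 3, 7, 11]
15 → extends → [3, 3, 7, 11, 15]
19 → extends → [3, 3, 7, 11, 15, 19]
17 → replaces 19 → [3, 3, 7, 11, 15, 17]
4 → replaces 7 → [3, 3, 4, 11, 15, 17]
Six tails, so the longest non-decreasing subsequence has length 6 (e.g. 3, 7, 11, 11, 15, 19).

6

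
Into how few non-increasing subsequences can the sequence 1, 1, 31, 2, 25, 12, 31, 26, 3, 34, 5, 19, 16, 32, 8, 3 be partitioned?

Place each on the leftmost legal pile:
1 → new pile 1 (tops now [1])
1 → pile 1 (tops now [1])
31 → new pile 2 (tops now [1, 31])
2 → pile 2 (tops now [1, 2])
25 → new pile 3 (tops now [1, 2, 25])
12 → pile 3 (tops now [1, 2, 12])
31 → new pile 4 (tops now [1, 2, 12, 31])
26 → pile 4 (tops now [1, 2, 12, 26])
3 → pile 3 (tops now [1, 2, 3, 26])
34 → new pile 5 (tops now [1, 2, 3, 26, 34])
5 → pile 4 (tops now [1, 2, 3, 5, 34])
19 → pile 5 (tops now [1, 2, 3, 5, 19])
16 → pile 5 (tops now [1, 2, 3, 5, 16])
32 → new pile 6 (tops now [1, 2, 3, 5, 16, 32])
8 → pile 5 (tops now [1, 2, 3, 5, 8, 32])
3 → pile 3 (tops now [1, 2, 3, 5, 8, 32])
Six piles.

6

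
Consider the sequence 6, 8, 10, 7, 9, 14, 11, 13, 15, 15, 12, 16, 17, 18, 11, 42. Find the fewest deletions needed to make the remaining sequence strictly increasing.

Fewest deletions = n − (longest strictly increasing subsequence).
Patience tails:
6 → extends → [6]
8 → extends → [6, 8]
10 → extends → [6, 8, 10]
7 → replaces 8 → [6, 7, 10]
9 → replaces 10 → [6, 7, 9]
14 → extends → [6, 7, 9, 14]
11 → replaces 14 → [6, 7, 9, 11]
13 → extends → [6, 7, 9, 11, 13]
15 → extends → [6, 7, 9, 11, 13, 15]
15 → already a tail → [6, 7, 9, 11, 13, 15]
12 → replaces 13 → [6, 7, 9, 11, 12, 15]
16 → extends → [6, 7, 9, 11, 12, 15, 16]
17 → extends → [6, 7, 9, 11, 12, 15, 16, 17]
18 → extends → [6, 7, 9, 11, 12, 15, 16, 17, 18]
11 → already a tail → [6, 7, 9, 11, 12, 15, 16, 17, 18]
42 → extends → [6, 7, 9, 11, 12, 15, 16, 17, 18, 42]
Longest strictly increasing subsequence has length 10, so deletions = 16 − 10 = 6.

6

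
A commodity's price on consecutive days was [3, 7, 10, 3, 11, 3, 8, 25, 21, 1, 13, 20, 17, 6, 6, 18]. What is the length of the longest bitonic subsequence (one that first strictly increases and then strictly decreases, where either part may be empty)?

9

inc[i] = longest strictly increasing subsequence ending at i; dec[i] = longest strictly decreasing subsequence starting at i:
i:      1  2  3  4  5  6  7  8  9 10 11 12 13 14 15 16
a[i]:   3  7 10  3 11  3  8 25 21  1 13 20 17  6  6 18
inc:    1  2  3  1  4  1  3  5  5  1  5  6  6  2  2  7
dec:    2  3  3  2  3  2  2  5  4  1  2  3  2  1  1  1
Best peak at i=8 (value 25): inc=5, dec=5, length 5+5−1 = 9.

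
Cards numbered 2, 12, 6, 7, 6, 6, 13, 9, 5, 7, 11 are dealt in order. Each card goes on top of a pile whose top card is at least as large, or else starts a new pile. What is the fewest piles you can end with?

5

Place each on the leftmost legal pile:
2 → new pile 1 (tops now [2])
12 → new pile 2 (tops now [2, 12])
6 → pile 2 (tops now [2, 6])
7 → new pile 3 (tops now [2, 6, 7])
6 → pile 2 (tops now [2, 6, 7])
6 → pile 2 (tops now [2, 6, 7])
13 → new pile 4 (tops now [2, 6, 7, 13])
9 → pile 4 (tops now [2, 6, 7, 9])
5 → pile 2 (tops now [2, 5, 7, 9])
7 → pile 3 (tops now [2, 5, 7, 9])
11 → new pile 5 (tops now [2, 5, 7, 9, 11])
Five piles.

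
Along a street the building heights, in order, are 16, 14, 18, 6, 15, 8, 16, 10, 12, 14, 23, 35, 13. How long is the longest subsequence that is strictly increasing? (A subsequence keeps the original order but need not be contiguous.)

Let dp[i] be the length of the longest such subsequence ending at index i:
i:      1  2  3  4  5  6  7  8  9 10 11 12 13
a[i]:  16 14 18  6 15  8 16 10 12 14 23 35 13
dp:     1  1  2  1  2  2  3  3  4  5  6  7  5
Maximum dp value is 7.

7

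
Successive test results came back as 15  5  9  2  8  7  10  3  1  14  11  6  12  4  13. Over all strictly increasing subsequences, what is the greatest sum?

60

Let S[i] be the best sum of a strictly increasing subsequence ending at i:
i:      1  2  3  4  5  6  7  8  9 10 11 12 13 14 15
a[i]:  15  5  9  2  8  7 10  3  1 14 11  6 12  4 13
S:     15  5 14  2 13 12 24  5  1 38 35 11 47  9 60
Maximum is 60 (e.g. 5 + 9 + 10 + 11 + 12 + 13).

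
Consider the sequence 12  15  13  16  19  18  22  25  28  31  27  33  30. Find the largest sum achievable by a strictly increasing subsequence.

201

Let S[i] be the best sum of a strictly increasing subsequence ending at i:
i:       1   2   3   4   5   6   7   8   9  10  11  12  13
a[i]:   12  15  13  16  19  18  22  25  28  31  27  33  30
S:      12  27  25  43  62  61  84 109 137 168 136 201 167
Maximum is 201 (e.g. 12 + 15 + 16 + 19 + 22 + 25 + 28 + 31 + 33).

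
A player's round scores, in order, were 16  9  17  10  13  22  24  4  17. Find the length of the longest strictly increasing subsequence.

5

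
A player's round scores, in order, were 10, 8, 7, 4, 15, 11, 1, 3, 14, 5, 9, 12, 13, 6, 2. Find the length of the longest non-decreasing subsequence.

6

Track the smallest tail for each achievable length (allowing ties):
10 → extends → [10]
8 → replaces 10 → [8]
7 → replaces 8 → [7]
4 → replaces 7 → [4]
15 → extends → [4, 15]
11 → replaces 15 → [4, 11]
1 → replaces 4 → [1, 11]
3 → replaces 11 → [1, 3]
14 → extends → [1, 3, 14]
5 → replaces 14 → [1, 3, 5]
9 → extends → [1, 3, 5, 9]
12 → extends → [1, 3, 5, 9, 12]
13 → extends → [1, 3, 5, 9, 12, 13]
6 → replaces 9 → [1, 3, 5, 6, 12, 13]
2 → replaces 3 → [1, 2, 5, 6, 12, 13]
Six tails, so the longest non-decreasing subsequence has length 6 (e.g. 1, 3, 5, 9, 12, 13).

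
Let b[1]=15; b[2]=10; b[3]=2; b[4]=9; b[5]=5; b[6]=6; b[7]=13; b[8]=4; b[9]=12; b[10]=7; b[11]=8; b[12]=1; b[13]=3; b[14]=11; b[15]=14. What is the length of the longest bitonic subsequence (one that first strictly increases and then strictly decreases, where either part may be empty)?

inc[i] = longest strictly increasing subsequence ending at i; dec[i] = longest strictly decreasing subsequence starting at i:
i:      1  2  3  4  5  6  7  8  9 10 11 12 13 14 15
b[i]:  15 10  2  9  5  6 13  4 12  7  8  1  3 11 14
inc:    1  1  1  2  2  3  4  2  4  4  5  1  2  6  7
dec:    6  5  2  4  3  3  4  2  3  2  2  1  1  1  1
Best peak at i=7 (value 13): inc=4, dec=4, length 4+4−1 = 7.

7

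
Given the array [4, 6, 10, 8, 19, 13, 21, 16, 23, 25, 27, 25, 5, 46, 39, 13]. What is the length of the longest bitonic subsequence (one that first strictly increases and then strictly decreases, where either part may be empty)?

11

inc[i] = longest strictly increasing subsequence ending at i; dec[i] = longest strictly decreasing subsequence starting at i:
i:      1  2  3  4  5  6  7  8  9 10 11 12 13 14 15 16
a[i]:   4  6 10  8 19 13 21 16 23 25 27 25  5 46 39 13
inc:    1  2  3  3  4  4  5  5  6  7  8  7  2  9  9  4
dec:    1  2  3  2  3  2  3  2  2  2  3  2  1  3  2  1
Best peak at i=14 (value 46): inc=9, dec=3, length 9+3−1 = 11.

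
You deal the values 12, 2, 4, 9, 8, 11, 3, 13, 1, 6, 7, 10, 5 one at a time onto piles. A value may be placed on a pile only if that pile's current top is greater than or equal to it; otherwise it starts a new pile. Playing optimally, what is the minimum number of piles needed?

The minimum number of non-increasing subsequences covering a sequence equals the length of its longest strictly increasing subsequence.
LIS length is 5 (e.g. 2, 4, 9, 11, 13), so 5 piles are needed.

5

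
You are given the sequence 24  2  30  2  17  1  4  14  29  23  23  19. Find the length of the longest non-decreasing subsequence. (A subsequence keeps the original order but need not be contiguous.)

6

Track the smallest tail for each achievable length (allowing ties):
24 → extends → [24]
2 → replaces 24 → [2]
30 → extends → [2, 30]
2 → replaces 30 → [2, 2]
17 → extends → [2, 2, 17]
1 → replaces 2 → [1, 2, 17]
4 → replaces 17 → [1, 2, 4]
14 → extends → [1, 2, 4, 14]
29 → extends → [1, 2, 4, 14, 29]
23 → replaces 29 → [1, 2, 4, 14, 23]
23 → extends → [1, 2, 4, 14, 23, 23]
19 → replaces 23 → [1, 2, 4, 14, 19, 23]
Six tails, so the longest non-decreasing subsequence has length 6 (e.g. 2, 2, 4, 14, 23, 23).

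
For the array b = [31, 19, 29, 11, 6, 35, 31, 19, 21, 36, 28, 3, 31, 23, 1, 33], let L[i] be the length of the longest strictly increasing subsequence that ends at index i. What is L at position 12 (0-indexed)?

5

dp[i] = 1 + max{dp[j] : j<i, b[j]<b[i]} (or 1 if no such j):
i:      0  1  2  3  4  5  6  7  8  9 10 11 12 13 14 15
b[i]:  31 19 29 11  6 35 31 19 21 36 28  3 31 23  1 33
dp:     1  1  2  1  1  3  3  2  3  4  4  1  5  4  1  6
At index 12 the value is 5.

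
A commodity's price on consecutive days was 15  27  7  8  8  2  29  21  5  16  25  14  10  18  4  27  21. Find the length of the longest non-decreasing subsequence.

6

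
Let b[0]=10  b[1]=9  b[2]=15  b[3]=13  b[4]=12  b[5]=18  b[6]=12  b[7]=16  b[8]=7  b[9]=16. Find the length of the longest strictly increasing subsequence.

3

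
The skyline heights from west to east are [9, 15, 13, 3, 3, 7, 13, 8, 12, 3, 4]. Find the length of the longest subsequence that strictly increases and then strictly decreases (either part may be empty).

inc[i] = longest strictly increasing subsequence ending at i; dec[i] = longest strictly decreasing subsequence starting at i:
i:      1  2  3  4  5  6  7  8  9 10 11
a[i]:   9 15 13  3  3  7 13  8 12  3  4
inc:    1  2  2  1  1  2  3  3  4  1  2
dec:    3  4  3  1  1  2  3  2  2  1  1
Best peak at i=2 (value 15): inc=2, dec=4, length 2+4−1 = 5.

5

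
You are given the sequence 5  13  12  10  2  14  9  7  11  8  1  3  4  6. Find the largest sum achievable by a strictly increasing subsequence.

32

Let S[i] be the best sum of a strictly increasing subsequence ending at i:
i:      1  2  3  4  5  6  7  8  9 10 11 12 13 14
a[i]:   5 13 12 10  2 14  9  7 11  8  1  3  4  6
S:      5 18 17 15  2 32 14 12 26 20  1  5  9 15
Maximum is 32 (e.g. 5 + 13 + 14).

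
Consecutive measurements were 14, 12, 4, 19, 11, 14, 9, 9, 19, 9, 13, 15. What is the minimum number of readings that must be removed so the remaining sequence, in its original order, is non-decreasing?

6

Fewest deletions = n − (longest non-decreasing subsequence).
i:      1  2  3  4  5  6  7  8  9 10 11 12
a[i]:  14 12  4 19 11 14  9  9 19  9 13 15
dp:     1  1  1  2  2  3  2  3  4  4  5  6
max dp = 6, so deletions = 12 − 6 = 6.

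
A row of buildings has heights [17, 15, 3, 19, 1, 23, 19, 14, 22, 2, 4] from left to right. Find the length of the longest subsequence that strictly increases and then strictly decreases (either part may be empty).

6

inc[i] = longest strictly increasing subsequence ending at i; dec[i] = longest strictly decreasing subsequence starting at i:
i:      1  2  3  4  5  6  7  8  9 10 11
a[i]:  17 15  3 19  1 23 19 14 22  2  4
inc:    1  1  1  2  1  3  2  2  3  2  3
dec:    4  3  2  3  1  4  3  2  2  1  1
Best peak at i=6 (value 23): inc=3, dec=4, length 3+4−1 = 6.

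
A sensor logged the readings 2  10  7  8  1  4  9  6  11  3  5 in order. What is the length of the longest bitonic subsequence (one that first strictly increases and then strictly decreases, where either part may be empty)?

6

inc[i] = longest strictly increasing subsequence ending at i; dec[i] = longest strictly decreasing subsequence starting at i:
i:      1  2  3  4  5  6  7  8  9 10 11
a[i]:   2 10  7  8  1  4  9  6 11  3  5
inc:    1  2  2  3  1  2  4  3  5  2  3
dec:    2  4  3  3  1  2  3  2  2  1  1
Best peak at i=7 (value 9): inc=4, dec=3, length 4+3−1 = 6.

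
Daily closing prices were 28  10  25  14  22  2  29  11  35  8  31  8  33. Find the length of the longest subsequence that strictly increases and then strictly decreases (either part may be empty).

7

inc[i] = longest strictly increasing subsequence ending at i; dec[i] = longest strictly decreasing subsequence starting at i:
i:      1  2  3  4  5  6  7  8  9 10 11 12 13
a[i]:  28 10 25 14 22  2 29 11 35  8 31  8 33
inc:    1  1  2  2  3  1  4  2  5  2  5  2  6
dec:    5  2  4  3  3  1  3  2  3  1  2  1  1
Best peak at i=9 (value 35): inc=5, dec=3, length 5+3−1 = 7.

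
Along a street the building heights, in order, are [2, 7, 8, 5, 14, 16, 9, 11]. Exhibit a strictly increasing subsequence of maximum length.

2, 7, 8, 14, 16

Patience tails give the LIS length; then backtrack through the dp parents:
2 → extends → [2]
7 → extends → [2, 7]
8 → extends → [2, 7, 8]
5 → replaces 7 → [2, 5, 8]
14 → extends → [2, 5, 8, 14]
16 → extends → [2, 5, 8, 14, 16]
9 → replaces 14 → [2, 5, 8, 9, 16]
11 → replaces 16 → [2, 5, 8, 9, 11]
Length 5; one witness is 2, 7, 8, 14, 16.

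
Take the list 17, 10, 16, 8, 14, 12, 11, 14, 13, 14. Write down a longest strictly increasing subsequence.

10, 12, 13, 14

Patience tails give the LIS length; then backtrack through the dp parents:
17 → extends → [17]
10 → replaces 17 → [10]
16 → extends → [10, 16]
8 → replaces 10 → [8, 16]
14 → replaces 16 → [8, 14]
12 → replaces 14 → [8, 12]
11 → replaces 12 → [8, 11]
14 → extends → [8, 11, 14]
13 → replaces 14 → [8, 11, 13]
14 → extends → [8, 11, 13, 14]
Length 4; one witness is 10, 12, 13, 14.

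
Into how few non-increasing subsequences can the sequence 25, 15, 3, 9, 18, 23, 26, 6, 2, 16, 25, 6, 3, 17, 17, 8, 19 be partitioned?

5

Place each on the leftmost legal pile:
25 → new pile 1 (tops now [25])
15 → pile 1 (tops now [15])
3 → pile 1 (tops now [3])
9 → new pile 2 (tops now [3, 9])
18 → new pile 3 (tops now [3, 9, 18])
23 → new pile 4 (tops now [3, 9, 18, 23])
26 → new pile 5 (tops now [3, 9, 18, 23, 26])
6 → pile 2 (tops now [3, 6, 18, 23, 26])
2 → pile 1 (tops now [2, 6, 18, 23, 26])
16 → pile 3 (tops now [2, 6, 16, 23, 26])
25 → pile 5 (tops now [2, 6, 16, 23, 25])
6 → pile 2 (tops now [2, 6, 16, 23, 25])
3 → pile 2 (tops now [2, 3, 16, 23, 25])
17 → pile 4 (tops now [2, 3, 16, 17, 25])
17 → pile 4 (tops now [2, 3, 16, 17, 25])
8 → pile 3 (tops now [2, 3, 8, 17, 25])
19 → pile 5 (tops now [2, 3, 8, 17, 19])
Five piles.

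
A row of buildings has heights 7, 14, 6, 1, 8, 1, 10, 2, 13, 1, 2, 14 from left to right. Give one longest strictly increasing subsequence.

7, 8, 10, 13, 14

Patience tails give the LIS length; then backtrack through the dp parents:
7 → extends → [7]
14 → extends → [7, 14]
6 → replaces 7 → [6, 14]
1 → replaces 6 → [1, 14]
8 → replaces 14 → [1, 8]
1 → already a tail → [1, 8]
10 → extends → [1, 8, 10]
2 → replaces 8 → [1, 2, 10]
13 → extends → [1, 2, 10, 13]
1 → already a tail → [1, 2, 10, 13]
2 → already a tail → [1, 2, 10, 13]
14 → extends → [1, 2, 10, 13, 14]
Length 5; one witness is 7, 8, 10, 13, 14.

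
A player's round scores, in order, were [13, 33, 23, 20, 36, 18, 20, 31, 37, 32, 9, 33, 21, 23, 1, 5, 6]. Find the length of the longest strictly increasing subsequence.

6

Let dp[i] be the length of the longest such subsequence ending at index i:
i:      1  2  3  4  5  6  7  8  9 10 11 12 13 14 15 16 17
a[i]:  13 33 23 20 36 18 20 31 37 32  9 33 21 23  1  5  6
dp:     1  2  2  2  3  2  3  4  5  5  1  6  4  5  1  2  3
Maximum dp value is 6.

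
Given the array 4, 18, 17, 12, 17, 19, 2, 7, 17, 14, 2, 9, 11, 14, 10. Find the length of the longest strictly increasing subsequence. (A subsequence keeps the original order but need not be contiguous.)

5

Track the smallest tail for each achievable length (strict):
4 → extends → [4]
18 → extends → [4, 18]
17 → replaces 18 → [4, 17]
12 → replaces 17 → [4, 12]
17 → extends → [4, 12, 17]
19 → extends → [4, 12, 17, 19]
2 → replaces 4 → [2, 12, 17, 19]
7 → replaces 12 → [2, 7, 17, 19]
17 → already a tail → [2, 7, 17, 19]
14 → replaces 17 → [2, 7, 14, 19]
2 → already a tail → [2, 7, 14, 19]
9 → replaces 14 → [2, 7, 9, 19]
11 → replaces 19 → [2, 7, 9, 11]
14 → extends → [2, 7, 9, 11, 14]
10 → replaces 11 → [2, 7, 9, 10, 14]
Five tails, so the longest strictly increasing subsequence has length 5 (e.g. 4, 7, 9, 11, 14).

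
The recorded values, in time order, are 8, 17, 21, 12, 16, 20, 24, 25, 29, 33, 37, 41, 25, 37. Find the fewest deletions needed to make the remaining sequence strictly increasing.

4

Fewest deletions = n − (longest strictly increasing subsequence).
Patience tails:
8 → extends → [8]
17 → extends → [8, 17]
21 → extends → [8, 17, 21]
12 → replaces 17 → [8, 12, 21]
16 → replaces 21 → [8, 12, 16]
20 → extends → [8, 12, 16, 20]
24 → extends → [8, 12, 16, 20, 24]
25 → extends → [8, 12, 16, 20, 24, 25]
29 → extends → [8, 12, 16, 20, 24, 25, 29]
33 → extends → [8, 12, 16, 20, 24, 25, 29, 33]
37 → extends → [8, 12, 16, 20, 24, 25, 29, 33, 37]
41 → extends → [8, 12, 16, 20, 24, 25, 29, 33, 37, 41]
25 → already a tail → [8, 12, 16, 20, 24, 25, 29, 33, 37, 41]
37 → already a tail → [8, 12, 16, 20, 24, 25, 29, 33, 37, 41]
Longest strictly increasing subsequence has length 10, so deletions = 14 − 10 = 4.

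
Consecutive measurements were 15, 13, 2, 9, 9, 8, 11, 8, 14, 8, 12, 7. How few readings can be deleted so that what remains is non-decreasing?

Fewest deletions = n − (longest non-decreasing subsequence).
i:      1  2  3  4  5  6  7  8  9 10 11 12
a[i]:  15 13  2  9  9  8 11  8 14  8 12  7
dp:     1  1  1  2  3  2  4  3  5  4  5  2
max dp = 5, so deletions = 12 − 5 = 7.

7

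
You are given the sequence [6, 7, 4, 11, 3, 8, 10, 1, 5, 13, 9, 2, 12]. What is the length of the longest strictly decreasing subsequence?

Let dp[i] be the longest strictly decreasing subsequence ending at i:
i:      1  2  3  4  5  6  7  8  9 10 11 12 13
a[i]:   6  7  4 11  3  8 10  1  5 13  9  2 12
dp:     1  1  2  1  3  2  2  4  3  1  3  4  2
Maximum is 4.

4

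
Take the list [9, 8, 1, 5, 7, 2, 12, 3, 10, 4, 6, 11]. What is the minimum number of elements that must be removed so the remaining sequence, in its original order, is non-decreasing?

Fewest deletions = n − (longest non-decreasing subsequence).
Patience tails:
9 → extends → [9]
8 → replaces 9 → [8]
1 → replaces 8 → [1]
5 → extends → [1, 5]
7 → extends → [1, 5, 7]
2 → replaces 5 → [1, 2, 7]
12 → extends → [1, 2, 7, 12]
3 → replaces 7 → [1, 2, 3, 12]
10 → replaces 12 → [1, 2, 3, 10]
4 → replaces 10 → [1, 2, 3, 4]
6 → extends → [1, 2, 3, 4, 6]
11 → extends → [1, 2, 3, 4, 6, 11]
Longest non-decreasing subsequence has length 6, so deletions = 12 − 6 = 6.

6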